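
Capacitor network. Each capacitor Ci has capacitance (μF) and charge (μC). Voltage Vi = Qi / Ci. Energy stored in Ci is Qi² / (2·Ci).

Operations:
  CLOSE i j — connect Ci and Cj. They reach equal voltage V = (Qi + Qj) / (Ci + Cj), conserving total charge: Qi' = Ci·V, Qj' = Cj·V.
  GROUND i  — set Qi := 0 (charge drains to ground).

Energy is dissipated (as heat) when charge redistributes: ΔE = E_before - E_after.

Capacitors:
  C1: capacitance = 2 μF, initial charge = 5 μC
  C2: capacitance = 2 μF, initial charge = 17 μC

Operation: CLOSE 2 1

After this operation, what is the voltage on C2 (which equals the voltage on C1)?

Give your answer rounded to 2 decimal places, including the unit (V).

Initial: C1(2μF, Q=5μC, V=2.50V), C2(2μF, Q=17μC, V=8.50V)
Op 1: CLOSE 2-1: Q_total=22.00, C_total=4.00, V=5.50; Q2=11.00, Q1=11.00; dissipated=18.000

Answer: 5.50 V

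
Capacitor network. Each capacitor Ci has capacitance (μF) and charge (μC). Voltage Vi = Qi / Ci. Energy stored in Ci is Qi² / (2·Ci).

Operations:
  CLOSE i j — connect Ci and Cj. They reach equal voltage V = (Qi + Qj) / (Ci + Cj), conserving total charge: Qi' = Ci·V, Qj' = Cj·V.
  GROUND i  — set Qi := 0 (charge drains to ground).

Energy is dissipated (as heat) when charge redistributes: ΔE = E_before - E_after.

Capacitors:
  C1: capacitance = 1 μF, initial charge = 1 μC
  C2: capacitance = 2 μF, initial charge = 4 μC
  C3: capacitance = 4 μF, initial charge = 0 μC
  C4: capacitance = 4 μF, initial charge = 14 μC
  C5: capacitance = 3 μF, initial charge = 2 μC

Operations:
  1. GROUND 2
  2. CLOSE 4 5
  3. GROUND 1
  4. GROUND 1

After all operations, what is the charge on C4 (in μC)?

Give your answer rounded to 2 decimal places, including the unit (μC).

Initial: C1(1μF, Q=1μC, V=1.00V), C2(2μF, Q=4μC, V=2.00V), C3(4μF, Q=0μC, V=0.00V), C4(4μF, Q=14μC, V=3.50V), C5(3μF, Q=2μC, V=0.67V)
Op 1: GROUND 2: Q2=0; energy lost=4.000
Op 2: CLOSE 4-5: Q_total=16.00, C_total=7.00, V=2.29; Q4=9.14, Q5=6.86; dissipated=6.881
Op 3: GROUND 1: Q1=0; energy lost=0.500
Op 4: GROUND 1: Q1=0; energy lost=0.000
Final charges: Q1=0.00, Q2=0.00, Q3=0.00, Q4=9.14, Q5=6.86

Answer: 9.14 μC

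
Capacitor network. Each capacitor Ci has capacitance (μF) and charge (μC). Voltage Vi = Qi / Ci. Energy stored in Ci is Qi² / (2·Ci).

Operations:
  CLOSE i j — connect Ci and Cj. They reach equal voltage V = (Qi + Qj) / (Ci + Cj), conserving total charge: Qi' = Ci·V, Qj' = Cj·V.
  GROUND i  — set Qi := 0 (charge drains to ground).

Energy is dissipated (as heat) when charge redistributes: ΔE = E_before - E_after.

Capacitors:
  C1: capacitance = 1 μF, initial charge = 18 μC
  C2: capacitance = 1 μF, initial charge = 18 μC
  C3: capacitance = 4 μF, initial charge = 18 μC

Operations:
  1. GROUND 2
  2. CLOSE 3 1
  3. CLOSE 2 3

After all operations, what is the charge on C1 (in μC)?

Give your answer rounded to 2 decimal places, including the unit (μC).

Initial: C1(1μF, Q=18μC, V=18.00V), C2(1μF, Q=18μC, V=18.00V), C3(4μF, Q=18μC, V=4.50V)
Op 1: GROUND 2: Q2=0; energy lost=162.000
Op 2: CLOSE 3-1: Q_total=36.00, C_total=5.00, V=7.20; Q3=28.80, Q1=7.20; dissipated=72.900
Op 3: CLOSE 2-3: Q_total=28.80, C_total=5.00, V=5.76; Q2=5.76, Q3=23.04; dissipated=20.736
Final charges: Q1=7.20, Q2=5.76, Q3=23.04

Answer: 7.20 μC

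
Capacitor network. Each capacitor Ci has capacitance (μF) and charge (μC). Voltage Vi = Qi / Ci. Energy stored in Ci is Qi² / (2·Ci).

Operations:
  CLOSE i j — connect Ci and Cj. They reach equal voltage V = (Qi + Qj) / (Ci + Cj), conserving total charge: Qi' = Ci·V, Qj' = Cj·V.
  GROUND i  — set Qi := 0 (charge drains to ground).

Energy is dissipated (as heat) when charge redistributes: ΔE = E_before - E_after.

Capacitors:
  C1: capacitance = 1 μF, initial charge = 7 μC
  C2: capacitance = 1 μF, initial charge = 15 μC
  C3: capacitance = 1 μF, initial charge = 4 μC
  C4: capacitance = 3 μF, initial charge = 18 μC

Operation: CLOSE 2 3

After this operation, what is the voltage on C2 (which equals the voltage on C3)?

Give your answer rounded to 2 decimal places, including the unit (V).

Initial: C1(1μF, Q=7μC, V=7.00V), C2(1μF, Q=15μC, V=15.00V), C3(1μF, Q=4μC, V=4.00V), C4(3μF, Q=18μC, V=6.00V)
Op 1: CLOSE 2-3: Q_total=19.00, C_total=2.00, V=9.50; Q2=9.50, Q3=9.50; dissipated=30.250

Answer: 9.50 V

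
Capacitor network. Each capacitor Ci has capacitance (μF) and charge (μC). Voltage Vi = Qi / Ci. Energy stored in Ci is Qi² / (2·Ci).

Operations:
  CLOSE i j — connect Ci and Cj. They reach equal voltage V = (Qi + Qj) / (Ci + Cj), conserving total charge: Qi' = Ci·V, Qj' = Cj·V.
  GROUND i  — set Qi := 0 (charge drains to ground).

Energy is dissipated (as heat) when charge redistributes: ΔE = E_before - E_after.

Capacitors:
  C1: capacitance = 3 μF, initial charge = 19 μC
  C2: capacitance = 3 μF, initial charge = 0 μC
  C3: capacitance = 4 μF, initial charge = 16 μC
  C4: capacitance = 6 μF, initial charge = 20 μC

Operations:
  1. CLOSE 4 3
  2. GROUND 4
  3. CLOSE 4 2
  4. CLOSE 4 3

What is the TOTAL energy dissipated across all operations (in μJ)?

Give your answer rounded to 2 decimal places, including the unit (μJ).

Answer: 54.97 μJ

Derivation:
Initial: C1(3μF, Q=19μC, V=6.33V), C2(3μF, Q=0μC, V=0.00V), C3(4μF, Q=16μC, V=4.00V), C4(6μF, Q=20μC, V=3.33V)
Op 1: CLOSE 4-3: Q_total=36.00, C_total=10.00, V=3.60; Q4=21.60, Q3=14.40; dissipated=0.533
Op 2: GROUND 4: Q4=0; energy lost=38.880
Op 3: CLOSE 4-2: Q_total=0.00, C_total=9.00, V=0.00; Q4=0.00, Q2=0.00; dissipated=0.000
Op 4: CLOSE 4-3: Q_total=14.40, C_total=10.00, V=1.44; Q4=8.64, Q3=5.76; dissipated=15.552
Total dissipated: 54.965 μJ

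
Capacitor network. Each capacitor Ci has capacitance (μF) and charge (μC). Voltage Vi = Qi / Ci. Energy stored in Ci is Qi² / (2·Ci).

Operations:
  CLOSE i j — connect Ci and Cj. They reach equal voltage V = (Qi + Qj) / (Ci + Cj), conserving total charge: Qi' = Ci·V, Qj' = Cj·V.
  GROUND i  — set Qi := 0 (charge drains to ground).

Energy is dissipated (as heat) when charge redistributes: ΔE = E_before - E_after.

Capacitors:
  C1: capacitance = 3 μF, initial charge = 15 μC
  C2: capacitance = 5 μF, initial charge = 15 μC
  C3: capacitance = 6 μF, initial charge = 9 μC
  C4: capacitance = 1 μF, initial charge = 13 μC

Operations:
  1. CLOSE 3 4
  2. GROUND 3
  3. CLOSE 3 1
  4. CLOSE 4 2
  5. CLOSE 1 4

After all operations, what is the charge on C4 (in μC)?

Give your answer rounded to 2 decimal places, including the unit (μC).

Answer: 2.01 μC

Derivation:
Initial: C1(3μF, Q=15μC, V=5.00V), C2(5μF, Q=15μC, V=3.00V), C3(6μF, Q=9μC, V=1.50V), C4(1μF, Q=13μC, V=13.00V)
Op 1: CLOSE 3-4: Q_total=22.00, C_total=7.00, V=3.14; Q3=18.86, Q4=3.14; dissipated=56.679
Op 2: GROUND 3: Q3=0; energy lost=29.633
Op 3: CLOSE 3-1: Q_total=15.00, C_total=9.00, V=1.67; Q3=10.00, Q1=5.00; dissipated=25.000
Op 4: CLOSE 4-2: Q_total=18.14, C_total=6.00, V=3.02; Q4=3.02, Q2=15.12; dissipated=0.009
Op 5: CLOSE 1-4: Q_total=8.02, C_total=4.00, V=2.01; Q1=6.02, Q4=2.01; dissipated=0.691
Final charges: Q1=6.02, Q2=15.12, Q3=10.00, Q4=2.01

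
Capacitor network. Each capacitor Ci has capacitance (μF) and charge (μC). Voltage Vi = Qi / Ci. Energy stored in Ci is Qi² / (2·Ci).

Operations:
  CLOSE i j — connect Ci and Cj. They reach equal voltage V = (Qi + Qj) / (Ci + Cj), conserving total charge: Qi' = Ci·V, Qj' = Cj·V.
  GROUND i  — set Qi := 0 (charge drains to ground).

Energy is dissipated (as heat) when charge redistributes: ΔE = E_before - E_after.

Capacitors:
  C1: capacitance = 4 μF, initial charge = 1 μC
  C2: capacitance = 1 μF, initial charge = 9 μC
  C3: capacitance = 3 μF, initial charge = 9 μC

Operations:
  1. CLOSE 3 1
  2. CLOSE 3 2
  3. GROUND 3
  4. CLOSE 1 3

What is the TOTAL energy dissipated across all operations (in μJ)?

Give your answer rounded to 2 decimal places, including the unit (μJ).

Initial: C1(4μF, Q=1μC, V=0.25V), C2(1μF, Q=9μC, V=9.00V), C3(3μF, Q=9μC, V=3.00V)
Op 1: CLOSE 3-1: Q_total=10.00, C_total=7.00, V=1.43; Q3=4.29, Q1=5.71; dissipated=6.482
Op 2: CLOSE 3-2: Q_total=13.29, C_total=4.00, V=3.32; Q3=9.96, Q2=3.32; dissipated=21.497
Op 3: GROUND 3: Q3=0; energy lost=16.548
Op 4: CLOSE 1-3: Q_total=5.71, C_total=7.00, V=0.82; Q1=3.27, Q3=2.45; dissipated=1.749
Total dissipated: 46.277 μJ

Answer: 46.28 μJ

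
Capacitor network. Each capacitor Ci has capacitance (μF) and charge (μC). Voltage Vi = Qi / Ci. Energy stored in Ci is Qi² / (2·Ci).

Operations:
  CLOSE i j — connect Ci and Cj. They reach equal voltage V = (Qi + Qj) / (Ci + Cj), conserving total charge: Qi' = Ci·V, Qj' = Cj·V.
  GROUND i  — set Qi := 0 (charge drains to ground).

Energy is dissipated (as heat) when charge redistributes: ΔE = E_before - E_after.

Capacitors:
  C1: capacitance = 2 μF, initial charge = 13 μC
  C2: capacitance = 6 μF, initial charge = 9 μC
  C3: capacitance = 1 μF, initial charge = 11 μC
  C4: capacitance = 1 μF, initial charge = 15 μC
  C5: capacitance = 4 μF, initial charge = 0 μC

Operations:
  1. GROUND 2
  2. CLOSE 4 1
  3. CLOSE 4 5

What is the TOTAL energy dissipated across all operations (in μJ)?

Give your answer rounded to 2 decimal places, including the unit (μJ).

Initial: C1(2μF, Q=13μC, V=6.50V), C2(6μF, Q=9μC, V=1.50V), C3(1μF, Q=11μC, V=11.00V), C4(1μF, Q=15μC, V=15.00V), C5(4μF, Q=0μC, V=0.00V)
Op 1: GROUND 2: Q2=0; energy lost=6.750
Op 2: CLOSE 4-1: Q_total=28.00, C_total=3.00, V=9.33; Q4=9.33, Q1=18.67; dissipated=24.083
Op 3: CLOSE 4-5: Q_total=9.33, C_total=5.00, V=1.87; Q4=1.87, Q5=7.47; dissipated=34.844
Total dissipated: 65.678 μJ

Answer: 65.68 μJ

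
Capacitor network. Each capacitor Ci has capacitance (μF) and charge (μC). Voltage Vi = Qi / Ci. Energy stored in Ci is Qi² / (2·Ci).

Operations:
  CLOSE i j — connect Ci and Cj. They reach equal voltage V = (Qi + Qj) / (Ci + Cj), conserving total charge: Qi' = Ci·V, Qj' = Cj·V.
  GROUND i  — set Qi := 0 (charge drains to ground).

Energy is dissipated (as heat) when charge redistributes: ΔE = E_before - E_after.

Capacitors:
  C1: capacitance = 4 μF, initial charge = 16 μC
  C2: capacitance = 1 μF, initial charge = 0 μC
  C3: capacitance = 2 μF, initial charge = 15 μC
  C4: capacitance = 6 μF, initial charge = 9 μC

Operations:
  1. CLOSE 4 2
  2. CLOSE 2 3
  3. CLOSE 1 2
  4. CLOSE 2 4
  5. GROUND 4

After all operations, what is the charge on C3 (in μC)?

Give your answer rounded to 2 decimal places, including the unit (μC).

Initial: C1(4μF, Q=16μC, V=4.00V), C2(1μF, Q=0μC, V=0.00V), C3(2μF, Q=15μC, V=7.50V), C4(6μF, Q=9μC, V=1.50V)
Op 1: CLOSE 4-2: Q_total=9.00, C_total=7.00, V=1.29; Q4=7.71, Q2=1.29; dissipated=0.964
Op 2: CLOSE 2-3: Q_total=16.29, C_total=3.00, V=5.43; Q2=5.43, Q3=10.86; dissipated=12.872
Op 3: CLOSE 1-2: Q_total=21.43, C_total=5.00, V=4.29; Q1=17.14, Q2=4.29; dissipated=0.816
Op 4: CLOSE 2-4: Q_total=12.00, C_total=7.00, V=1.71; Q2=1.71, Q4=10.29; dissipated=3.857
Op 5: GROUND 4: Q4=0; energy lost=8.816
Final charges: Q1=17.14, Q2=1.71, Q3=10.86, Q4=0.00

Answer: 10.86 μC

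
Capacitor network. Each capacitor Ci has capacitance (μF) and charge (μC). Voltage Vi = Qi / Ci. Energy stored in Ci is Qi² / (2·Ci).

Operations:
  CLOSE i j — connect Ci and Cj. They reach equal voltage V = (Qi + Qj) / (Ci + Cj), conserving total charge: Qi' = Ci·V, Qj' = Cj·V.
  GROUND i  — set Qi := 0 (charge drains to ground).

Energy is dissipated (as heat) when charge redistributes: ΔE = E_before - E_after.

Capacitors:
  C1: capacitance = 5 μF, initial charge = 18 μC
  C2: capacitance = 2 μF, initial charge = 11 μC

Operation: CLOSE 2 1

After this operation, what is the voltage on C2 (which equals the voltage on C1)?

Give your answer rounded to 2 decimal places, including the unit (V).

Answer: 4.14 V

Derivation:
Initial: C1(5μF, Q=18μC, V=3.60V), C2(2μF, Q=11μC, V=5.50V)
Op 1: CLOSE 2-1: Q_total=29.00, C_total=7.00, V=4.14; Q2=8.29, Q1=20.71; dissipated=2.579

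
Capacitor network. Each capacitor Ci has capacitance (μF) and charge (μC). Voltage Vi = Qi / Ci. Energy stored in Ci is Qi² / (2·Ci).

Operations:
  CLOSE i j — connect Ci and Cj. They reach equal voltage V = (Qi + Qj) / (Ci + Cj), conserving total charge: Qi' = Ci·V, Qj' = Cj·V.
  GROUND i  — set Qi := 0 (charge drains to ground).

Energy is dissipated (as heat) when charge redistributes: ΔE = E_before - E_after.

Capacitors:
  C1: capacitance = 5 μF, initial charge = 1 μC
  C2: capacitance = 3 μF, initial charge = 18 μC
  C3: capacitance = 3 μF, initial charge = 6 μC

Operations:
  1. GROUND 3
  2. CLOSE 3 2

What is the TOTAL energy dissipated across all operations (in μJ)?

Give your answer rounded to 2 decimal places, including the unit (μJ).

Initial: C1(5μF, Q=1μC, V=0.20V), C2(3μF, Q=18μC, V=6.00V), C3(3μF, Q=6μC, V=2.00V)
Op 1: GROUND 3: Q3=0; energy lost=6.000
Op 2: CLOSE 3-2: Q_total=18.00, C_total=6.00, V=3.00; Q3=9.00, Q2=9.00; dissipated=27.000
Total dissipated: 33.000 μJ

Answer: 33.00 μJ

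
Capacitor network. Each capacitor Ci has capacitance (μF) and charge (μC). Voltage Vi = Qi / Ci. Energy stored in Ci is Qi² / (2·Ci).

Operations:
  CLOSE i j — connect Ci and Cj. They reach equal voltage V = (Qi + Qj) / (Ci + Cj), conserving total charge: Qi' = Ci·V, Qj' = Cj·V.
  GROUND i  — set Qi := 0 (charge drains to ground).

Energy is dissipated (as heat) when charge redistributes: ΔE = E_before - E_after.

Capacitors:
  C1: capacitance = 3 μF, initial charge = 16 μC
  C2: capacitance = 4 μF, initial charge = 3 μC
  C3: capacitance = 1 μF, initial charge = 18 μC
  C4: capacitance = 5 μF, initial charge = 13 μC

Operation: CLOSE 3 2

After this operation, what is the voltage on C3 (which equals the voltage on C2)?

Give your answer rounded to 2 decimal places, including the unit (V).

Answer: 4.20 V

Derivation:
Initial: C1(3μF, Q=16μC, V=5.33V), C2(4μF, Q=3μC, V=0.75V), C3(1μF, Q=18μC, V=18.00V), C4(5μF, Q=13μC, V=2.60V)
Op 1: CLOSE 3-2: Q_total=21.00, C_total=5.00, V=4.20; Q3=4.20, Q2=16.80; dissipated=119.025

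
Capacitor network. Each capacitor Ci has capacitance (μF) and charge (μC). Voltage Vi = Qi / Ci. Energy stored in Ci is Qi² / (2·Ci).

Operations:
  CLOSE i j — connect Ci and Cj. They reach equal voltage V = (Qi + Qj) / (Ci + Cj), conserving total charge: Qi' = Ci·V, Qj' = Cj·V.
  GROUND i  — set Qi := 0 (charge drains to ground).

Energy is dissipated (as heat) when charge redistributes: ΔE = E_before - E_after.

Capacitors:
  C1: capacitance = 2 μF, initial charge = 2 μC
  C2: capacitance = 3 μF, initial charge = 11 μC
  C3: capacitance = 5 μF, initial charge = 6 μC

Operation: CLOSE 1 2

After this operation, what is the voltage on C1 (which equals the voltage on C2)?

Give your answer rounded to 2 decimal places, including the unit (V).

Answer: 2.60 V

Derivation:
Initial: C1(2μF, Q=2μC, V=1.00V), C2(3μF, Q=11μC, V=3.67V), C3(5μF, Q=6μC, V=1.20V)
Op 1: CLOSE 1-2: Q_total=13.00, C_total=5.00, V=2.60; Q1=5.20, Q2=7.80; dissipated=4.267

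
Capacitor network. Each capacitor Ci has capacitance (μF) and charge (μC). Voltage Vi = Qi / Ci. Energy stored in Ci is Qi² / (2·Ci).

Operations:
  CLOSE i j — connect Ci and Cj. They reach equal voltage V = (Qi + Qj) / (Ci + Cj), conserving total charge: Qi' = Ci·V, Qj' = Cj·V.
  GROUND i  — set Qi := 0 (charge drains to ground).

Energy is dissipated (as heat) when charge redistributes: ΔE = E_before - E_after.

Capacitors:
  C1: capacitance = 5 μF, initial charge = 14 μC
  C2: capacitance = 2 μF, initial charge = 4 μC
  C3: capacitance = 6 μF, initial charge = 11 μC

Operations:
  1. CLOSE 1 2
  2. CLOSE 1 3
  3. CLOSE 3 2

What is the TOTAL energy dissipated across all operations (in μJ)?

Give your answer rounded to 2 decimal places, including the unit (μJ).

Initial: C1(5μF, Q=14μC, V=2.80V), C2(2μF, Q=4μC, V=2.00V), C3(6μF, Q=11μC, V=1.83V)
Op 1: CLOSE 1-2: Q_total=18.00, C_total=7.00, V=2.57; Q1=12.86, Q2=5.14; dissipated=0.457
Op 2: CLOSE 1-3: Q_total=23.86, C_total=11.00, V=2.17; Q1=10.84, Q3=13.01; dissipated=0.743
Op 3: CLOSE 3-2: Q_total=18.16, C_total=8.00, V=2.27; Q3=13.62, Q2=4.54; dissipated=0.122
Total dissipated: 1.322 μJ

Answer: 1.32 μJ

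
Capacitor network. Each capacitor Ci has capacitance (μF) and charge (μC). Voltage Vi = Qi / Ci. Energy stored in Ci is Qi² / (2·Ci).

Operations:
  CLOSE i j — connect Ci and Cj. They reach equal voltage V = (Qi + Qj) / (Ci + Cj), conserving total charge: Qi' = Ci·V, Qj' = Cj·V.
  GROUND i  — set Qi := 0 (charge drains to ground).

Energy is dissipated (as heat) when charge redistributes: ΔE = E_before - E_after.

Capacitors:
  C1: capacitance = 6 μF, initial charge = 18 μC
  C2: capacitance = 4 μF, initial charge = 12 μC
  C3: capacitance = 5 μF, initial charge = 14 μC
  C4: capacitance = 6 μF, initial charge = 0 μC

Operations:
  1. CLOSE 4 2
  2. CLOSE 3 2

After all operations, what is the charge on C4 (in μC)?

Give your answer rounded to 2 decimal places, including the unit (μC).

Answer: 7.20 μC

Derivation:
Initial: C1(6μF, Q=18μC, V=3.00V), C2(4μF, Q=12μC, V=3.00V), C3(5μF, Q=14μC, V=2.80V), C4(6μF, Q=0μC, V=0.00V)
Op 1: CLOSE 4-2: Q_total=12.00, C_total=10.00, V=1.20; Q4=7.20, Q2=4.80; dissipated=10.800
Op 2: CLOSE 3-2: Q_total=18.80, C_total=9.00, V=2.09; Q3=10.44, Q2=8.36; dissipated=2.844
Final charges: Q1=18.00, Q2=8.36, Q3=10.44, Q4=7.20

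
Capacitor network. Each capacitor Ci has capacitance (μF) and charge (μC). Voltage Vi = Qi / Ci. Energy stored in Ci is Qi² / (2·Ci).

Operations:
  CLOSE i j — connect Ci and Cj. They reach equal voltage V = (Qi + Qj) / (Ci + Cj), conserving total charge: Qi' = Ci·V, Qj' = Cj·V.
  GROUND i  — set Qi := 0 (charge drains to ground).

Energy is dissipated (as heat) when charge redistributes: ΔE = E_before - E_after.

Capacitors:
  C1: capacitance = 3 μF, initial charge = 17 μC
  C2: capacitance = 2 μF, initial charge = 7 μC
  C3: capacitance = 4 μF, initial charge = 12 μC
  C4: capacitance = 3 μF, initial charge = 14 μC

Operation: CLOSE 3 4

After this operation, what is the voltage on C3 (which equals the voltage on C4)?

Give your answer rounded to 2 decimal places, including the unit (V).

Answer: 3.71 V

Derivation:
Initial: C1(3μF, Q=17μC, V=5.67V), C2(2μF, Q=7μC, V=3.50V), C3(4μF, Q=12μC, V=3.00V), C4(3μF, Q=14μC, V=4.67V)
Op 1: CLOSE 3-4: Q_total=26.00, C_total=7.00, V=3.71; Q3=14.86, Q4=11.14; dissipated=2.381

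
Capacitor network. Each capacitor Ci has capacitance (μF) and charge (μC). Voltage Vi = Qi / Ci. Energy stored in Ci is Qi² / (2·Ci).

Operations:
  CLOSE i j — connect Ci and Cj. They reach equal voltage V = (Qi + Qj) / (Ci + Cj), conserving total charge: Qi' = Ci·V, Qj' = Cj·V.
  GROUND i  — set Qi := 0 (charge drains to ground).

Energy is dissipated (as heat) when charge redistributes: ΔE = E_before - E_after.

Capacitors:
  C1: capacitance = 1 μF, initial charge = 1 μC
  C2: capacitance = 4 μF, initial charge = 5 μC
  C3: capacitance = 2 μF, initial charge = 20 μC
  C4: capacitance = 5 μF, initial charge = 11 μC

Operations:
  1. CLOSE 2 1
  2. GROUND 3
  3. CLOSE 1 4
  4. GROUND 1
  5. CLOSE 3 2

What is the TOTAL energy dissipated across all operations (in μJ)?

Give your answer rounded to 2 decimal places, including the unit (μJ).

Answer: 103.47 μJ

Derivation:
Initial: C1(1μF, Q=1μC, V=1.00V), C2(4μF, Q=5μC, V=1.25V), C3(2μF, Q=20μC, V=10.00V), C4(5μF, Q=11μC, V=2.20V)
Op 1: CLOSE 2-1: Q_total=6.00, C_total=5.00, V=1.20; Q2=4.80, Q1=1.20; dissipated=0.025
Op 2: GROUND 3: Q3=0; energy lost=100.000
Op 3: CLOSE 1-4: Q_total=12.20, C_total=6.00, V=2.03; Q1=2.03, Q4=10.17; dissipated=0.417
Op 4: GROUND 1: Q1=0; energy lost=2.067
Op 5: CLOSE 3-2: Q_total=4.80, C_total=6.00, V=0.80; Q3=1.60, Q2=3.20; dissipated=0.960
Total dissipated: 103.469 μJ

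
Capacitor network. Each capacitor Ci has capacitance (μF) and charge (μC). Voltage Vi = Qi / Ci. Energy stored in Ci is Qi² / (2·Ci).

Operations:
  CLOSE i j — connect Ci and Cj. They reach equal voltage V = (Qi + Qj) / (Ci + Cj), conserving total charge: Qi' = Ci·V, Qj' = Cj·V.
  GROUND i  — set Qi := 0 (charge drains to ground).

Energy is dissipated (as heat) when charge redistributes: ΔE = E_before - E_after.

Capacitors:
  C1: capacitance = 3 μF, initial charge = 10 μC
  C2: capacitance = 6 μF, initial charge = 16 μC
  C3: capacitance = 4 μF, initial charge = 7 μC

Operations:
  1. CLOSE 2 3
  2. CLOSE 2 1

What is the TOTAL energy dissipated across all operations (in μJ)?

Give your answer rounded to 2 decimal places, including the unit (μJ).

Answer: 2.08 μJ

Derivation:
Initial: C1(3μF, Q=10μC, V=3.33V), C2(6μF, Q=16μC, V=2.67V), C3(4μF, Q=7μC, V=1.75V)
Op 1: CLOSE 2-3: Q_total=23.00, C_total=10.00, V=2.30; Q2=13.80, Q3=9.20; dissipated=1.008
Op 2: CLOSE 2-1: Q_total=23.80, C_total=9.00, V=2.64; Q2=15.87, Q1=7.93; dissipated=1.068
Total dissipated: 2.076 μJ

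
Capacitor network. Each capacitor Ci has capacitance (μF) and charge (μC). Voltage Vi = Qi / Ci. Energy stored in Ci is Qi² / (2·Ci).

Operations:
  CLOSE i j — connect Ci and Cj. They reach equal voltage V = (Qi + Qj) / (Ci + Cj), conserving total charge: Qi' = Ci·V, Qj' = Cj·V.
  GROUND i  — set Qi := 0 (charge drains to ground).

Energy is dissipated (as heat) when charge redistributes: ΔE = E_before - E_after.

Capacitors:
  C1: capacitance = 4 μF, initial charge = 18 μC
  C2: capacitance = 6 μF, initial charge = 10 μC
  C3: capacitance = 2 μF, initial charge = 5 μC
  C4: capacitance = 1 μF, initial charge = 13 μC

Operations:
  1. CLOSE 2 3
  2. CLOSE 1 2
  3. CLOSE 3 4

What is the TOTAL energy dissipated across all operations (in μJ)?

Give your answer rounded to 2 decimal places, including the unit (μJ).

Initial: C1(4μF, Q=18μC, V=4.50V), C2(6μF, Q=10μC, V=1.67V), C3(2μF, Q=5μC, V=2.50V), C4(1μF, Q=13μC, V=13.00V)
Op 1: CLOSE 2-3: Q_total=15.00, C_total=8.00, V=1.88; Q2=11.25, Q3=3.75; dissipated=0.521
Op 2: CLOSE 1-2: Q_total=29.25, C_total=10.00, V=2.92; Q1=11.70, Q2=17.55; dissipated=8.269
Op 3: CLOSE 3-4: Q_total=16.75, C_total=3.00, V=5.58; Q3=11.17, Q4=5.58; dissipated=41.255
Total dissipated: 50.045 μJ

Answer: 50.04 μJ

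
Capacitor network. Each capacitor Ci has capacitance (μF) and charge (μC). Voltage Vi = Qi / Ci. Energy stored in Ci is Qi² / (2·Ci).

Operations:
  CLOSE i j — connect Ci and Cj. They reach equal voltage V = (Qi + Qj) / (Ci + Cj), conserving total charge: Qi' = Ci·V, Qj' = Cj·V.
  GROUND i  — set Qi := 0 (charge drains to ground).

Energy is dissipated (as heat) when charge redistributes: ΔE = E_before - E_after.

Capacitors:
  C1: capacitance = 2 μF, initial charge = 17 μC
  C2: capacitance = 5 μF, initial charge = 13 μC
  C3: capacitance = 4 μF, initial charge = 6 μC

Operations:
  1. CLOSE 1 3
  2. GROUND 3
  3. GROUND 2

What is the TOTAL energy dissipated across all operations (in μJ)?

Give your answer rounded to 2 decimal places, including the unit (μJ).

Initial: C1(2μF, Q=17μC, V=8.50V), C2(5μF, Q=13μC, V=2.60V), C3(4μF, Q=6μC, V=1.50V)
Op 1: CLOSE 1-3: Q_total=23.00, C_total=6.00, V=3.83; Q1=7.67, Q3=15.33; dissipated=32.667
Op 2: GROUND 3: Q3=0; energy lost=29.389
Op 3: GROUND 2: Q2=0; energy lost=16.900
Total dissipated: 78.956 μJ

Answer: 78.96 μJ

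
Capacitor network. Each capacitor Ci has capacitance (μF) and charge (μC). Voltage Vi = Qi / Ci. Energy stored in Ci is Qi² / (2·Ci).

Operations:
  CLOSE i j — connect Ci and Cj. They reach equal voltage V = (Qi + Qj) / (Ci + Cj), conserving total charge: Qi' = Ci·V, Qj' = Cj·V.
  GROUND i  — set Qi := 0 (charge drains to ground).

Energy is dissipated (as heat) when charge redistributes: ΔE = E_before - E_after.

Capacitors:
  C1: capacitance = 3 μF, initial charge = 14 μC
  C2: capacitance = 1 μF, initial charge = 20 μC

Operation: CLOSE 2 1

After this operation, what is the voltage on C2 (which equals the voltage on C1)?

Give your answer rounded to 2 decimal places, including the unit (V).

Answer: 8.50 V

Derivation:
Initial: C1(3μF, Q=14μC, V=4.67V), C2(1μF, Q=20μC, V=20.00V)
Op 1: CLOSE 2-1: Q_total=34.00, C_total=4.00, V=8.50; Q2=8.50, Q1=25.50; dissipated=88.167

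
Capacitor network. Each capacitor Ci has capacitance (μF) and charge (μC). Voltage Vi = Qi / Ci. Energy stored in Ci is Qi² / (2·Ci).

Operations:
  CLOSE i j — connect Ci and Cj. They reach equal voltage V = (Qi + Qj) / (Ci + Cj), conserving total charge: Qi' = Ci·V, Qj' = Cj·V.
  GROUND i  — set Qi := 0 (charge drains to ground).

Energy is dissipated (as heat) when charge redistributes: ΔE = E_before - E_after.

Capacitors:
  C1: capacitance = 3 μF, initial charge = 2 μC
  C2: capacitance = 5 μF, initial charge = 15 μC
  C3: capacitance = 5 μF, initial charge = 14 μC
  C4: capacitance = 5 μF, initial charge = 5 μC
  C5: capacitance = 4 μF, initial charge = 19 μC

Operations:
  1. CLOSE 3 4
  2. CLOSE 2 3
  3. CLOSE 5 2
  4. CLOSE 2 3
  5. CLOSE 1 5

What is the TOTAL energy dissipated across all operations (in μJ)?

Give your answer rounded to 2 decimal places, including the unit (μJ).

Initial: C1(3μF, Q=2μC, V=0.67V), C2(5μF, Q=15μC, V=3.00V), C3(5μF, Q=14μC, V=2.80V), C4(5μF, Q=5μC, V=1.00V), C5(4μF, Q=19μC, V=4.75V)
Op 1: CLOSE 3-4: Q_total=19.00, C_total=10.00, V=1.90; Q3=9.50, Q4=9.50; dissipated=4.050
Op 2: CLOSE 2-3: Q_total=24.50, C_total=10.00, V=2.45; Q2=12.25, Q3=12.25; dissipated=1.512
Op 3: CLOSE 5-2: Q_total=31.25, C_total=9.00, V=3.47; Q5=13.89, Q2=17.36; dissipated=5.878
Op 4: CLOSE 2-3: Q_total=29.61, C_total=10.00, V=2.96; Q2=14.81, Q3=14.81; dissipated=1.306
Op 5: CLOSE 1-5: Q_total=15.89, C_total=7.00, V=2.27; Q1=6.81, Q5=9.08; dissipated=6.747
Total dissipated: 19.493 μJ

Answer: 19.49 μJ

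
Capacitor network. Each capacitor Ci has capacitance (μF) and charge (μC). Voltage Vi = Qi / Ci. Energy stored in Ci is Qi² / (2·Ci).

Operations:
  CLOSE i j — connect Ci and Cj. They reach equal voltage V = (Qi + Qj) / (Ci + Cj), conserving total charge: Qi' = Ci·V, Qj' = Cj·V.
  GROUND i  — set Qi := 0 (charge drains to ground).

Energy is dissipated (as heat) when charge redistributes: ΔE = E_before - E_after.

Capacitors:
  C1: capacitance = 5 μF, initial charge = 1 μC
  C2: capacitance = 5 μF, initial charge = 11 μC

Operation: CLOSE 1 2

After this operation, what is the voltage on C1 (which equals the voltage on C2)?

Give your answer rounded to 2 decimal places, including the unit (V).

Initial: C1(5μF, Q=1μC, V=0.20V), C2(5μF, Q=11μC, V=2.20V)
Op 1: CLOSE 1-2: Q_total=12.00, C_total=10.00, V=1.20; Q1=6.00, Q2=6.00; dissipated=5.000

Answer: 1.20 V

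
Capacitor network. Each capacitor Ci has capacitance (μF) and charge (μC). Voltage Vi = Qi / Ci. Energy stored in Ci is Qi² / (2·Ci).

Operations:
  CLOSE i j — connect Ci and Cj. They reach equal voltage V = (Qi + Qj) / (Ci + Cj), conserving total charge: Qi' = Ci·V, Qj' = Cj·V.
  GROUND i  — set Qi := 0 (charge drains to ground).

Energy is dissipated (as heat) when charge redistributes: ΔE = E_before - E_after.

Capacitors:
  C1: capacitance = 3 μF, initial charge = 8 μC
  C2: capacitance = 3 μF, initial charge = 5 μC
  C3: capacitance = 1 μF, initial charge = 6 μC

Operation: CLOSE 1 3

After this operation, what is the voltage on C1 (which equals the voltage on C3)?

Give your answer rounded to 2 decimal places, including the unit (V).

Answer: 3.50 V

Derivation:
Initial: C1(3μF, Q=8μC, V=2.67V), C2(3μF, Q=5μC, V=1.67V), C3(1μF, Q=6μC, V=6.00V)
Op 1: CLOSE 1-3: Q_total=14.00, C_total=4.00, V=3.50; Q1=10.50, Q3=3.50; dissipated=4.167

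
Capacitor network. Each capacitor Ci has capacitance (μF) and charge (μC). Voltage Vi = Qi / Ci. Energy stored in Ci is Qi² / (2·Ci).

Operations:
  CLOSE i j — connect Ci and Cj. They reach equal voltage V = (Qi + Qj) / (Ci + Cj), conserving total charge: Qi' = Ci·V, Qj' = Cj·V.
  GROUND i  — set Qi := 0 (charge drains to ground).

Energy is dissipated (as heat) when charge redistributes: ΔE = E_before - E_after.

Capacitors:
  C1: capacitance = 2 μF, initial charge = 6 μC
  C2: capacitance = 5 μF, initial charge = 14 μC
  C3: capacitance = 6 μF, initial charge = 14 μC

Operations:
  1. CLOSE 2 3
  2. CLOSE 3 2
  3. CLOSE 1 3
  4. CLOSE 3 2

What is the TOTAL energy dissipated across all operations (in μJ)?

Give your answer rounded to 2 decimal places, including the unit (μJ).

Initial: C1(2μF, Q=6μC, V=3.00V), C2(5μF, Q=14μC, V=2.80V), C3(6μF, Q=14μC, V=2.33V)
Op 1: CLOSE 2-3: Q_total=28.00, C_total=11.00, V=2.55; Q2=12.73, Q3=15.27; dissipated=0.297
Op 2: CLOSE 3-2: Q_total=28.00, C_total=11.00, V=2.55; Q3=15.27, Q2=12.73; dissipated=0.000
Op 3: CLOSE 1-3: Q_total=21.27, C_total=8.00, V=2.66; Q1=5.32, Q3=15.95; dissipated=0.155
Op 4: CLOSE 3-2: Q_total=28.68, C_total=11.00, V=2.61; Q3=15.64, Q2=13.04; dissipated=0.018
Total dissipated: 0.470 μJ

Answer: 0.47 μJ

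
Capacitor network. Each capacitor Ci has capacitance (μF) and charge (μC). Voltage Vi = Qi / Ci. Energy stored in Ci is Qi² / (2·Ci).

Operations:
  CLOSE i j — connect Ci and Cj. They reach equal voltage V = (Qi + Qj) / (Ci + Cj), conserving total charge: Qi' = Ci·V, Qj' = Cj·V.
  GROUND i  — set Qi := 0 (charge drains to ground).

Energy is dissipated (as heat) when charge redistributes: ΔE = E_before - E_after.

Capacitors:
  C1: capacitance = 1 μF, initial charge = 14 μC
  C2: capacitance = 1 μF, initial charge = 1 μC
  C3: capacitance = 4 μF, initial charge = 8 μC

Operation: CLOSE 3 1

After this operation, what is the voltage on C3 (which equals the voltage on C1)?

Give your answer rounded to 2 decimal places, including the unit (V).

Initial: C1(1μF, Q=14μC, V=14.00V), C2(1μF, Q=1μC, V=1.00V), C3(4μF, Q=8μC, V=2.00V)
Op 1: CLOSE 3-1: Q_total=22.00, C_total=5.00, V=4.40; Q3=17.60, Q1=4.40; dissipated=57.600

Answer: 4.40 V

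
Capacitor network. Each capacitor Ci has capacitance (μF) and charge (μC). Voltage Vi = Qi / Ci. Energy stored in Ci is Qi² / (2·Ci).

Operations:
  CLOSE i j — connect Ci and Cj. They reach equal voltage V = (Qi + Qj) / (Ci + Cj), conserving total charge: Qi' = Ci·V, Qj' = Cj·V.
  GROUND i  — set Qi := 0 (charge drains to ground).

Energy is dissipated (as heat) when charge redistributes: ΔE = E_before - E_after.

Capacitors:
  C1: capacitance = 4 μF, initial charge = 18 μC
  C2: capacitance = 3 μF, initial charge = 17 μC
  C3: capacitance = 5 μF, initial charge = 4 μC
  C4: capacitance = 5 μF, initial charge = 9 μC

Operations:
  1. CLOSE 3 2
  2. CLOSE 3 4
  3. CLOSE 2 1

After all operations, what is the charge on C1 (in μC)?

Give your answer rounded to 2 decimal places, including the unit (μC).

Answer: 14.79 μC

Derivation:
Initial: C1(4μF, Q=18μC, V=4.50V), C2(3μF, Q=17μC, V=5.67V), C3(5μF, Q=4μC, V=0.80V), C4(5μF, Q=9μC, V=1.80V)
Op 1: CLOSE 3-2: Q_total=21.00, C_total=8.00, V=2.62; Q3=13.12, Q2=7.88; dissipated=22.204
Op 2: CLOSE 3-4: Q_total=22.12, C_total=10.00, V=2.21; Q3=11.06, Q4=11.06; dissipated=0.851
Op 3: CLOSE 2-1: Q_total=25.88, C_total=7.00, V=3.70; Q2=11.09, Q1=14.79; dissipated=3.013
Final charges: Q1=14.79, Q2=11.09, Q3=11.06, Q4=11.06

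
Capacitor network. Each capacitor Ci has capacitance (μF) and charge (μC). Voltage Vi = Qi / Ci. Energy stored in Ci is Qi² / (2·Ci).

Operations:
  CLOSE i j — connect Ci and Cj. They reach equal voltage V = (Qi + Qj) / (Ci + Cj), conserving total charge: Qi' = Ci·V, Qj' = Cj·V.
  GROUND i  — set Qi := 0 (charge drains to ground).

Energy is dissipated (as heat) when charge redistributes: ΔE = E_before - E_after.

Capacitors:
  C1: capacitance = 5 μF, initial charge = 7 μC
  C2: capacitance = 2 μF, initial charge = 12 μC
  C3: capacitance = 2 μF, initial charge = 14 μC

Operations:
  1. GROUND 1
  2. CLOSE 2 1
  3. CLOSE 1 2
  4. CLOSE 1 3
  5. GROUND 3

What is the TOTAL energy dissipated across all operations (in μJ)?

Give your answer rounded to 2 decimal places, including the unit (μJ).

Answer: 60.97 μJ

Derivation:
Initial: C1(5μF, Q=7μC, V=1.40V), C2(2μF, Q=12μC, V=6.00V), C3(2μF, Q=14μC, V=7.00V)
Op 1: GROUND 1: Q1=0; energy lost=4.900
Op 2: CLOSE 2-1: Q_total=12.00, C_total=7.00, V=1.71; Q2=3.43, Q1=8.57; dissipated=25.714
Op 3: CLOSE 1-2: Q_total=12.00, C_total=7.00, V=1.71; Q1=8.57, Q2=3.43; dissipated=0.000
Op 4: CLOSE 1-3: Q_total=22.57, C_total=7.00, V=3.22; Q1=16.12, Q3=6.45; dissipated=19.956
Op 5: GROUND 3: Q3=0; energy lost=10.397
Total dissipated: 60.968 μJ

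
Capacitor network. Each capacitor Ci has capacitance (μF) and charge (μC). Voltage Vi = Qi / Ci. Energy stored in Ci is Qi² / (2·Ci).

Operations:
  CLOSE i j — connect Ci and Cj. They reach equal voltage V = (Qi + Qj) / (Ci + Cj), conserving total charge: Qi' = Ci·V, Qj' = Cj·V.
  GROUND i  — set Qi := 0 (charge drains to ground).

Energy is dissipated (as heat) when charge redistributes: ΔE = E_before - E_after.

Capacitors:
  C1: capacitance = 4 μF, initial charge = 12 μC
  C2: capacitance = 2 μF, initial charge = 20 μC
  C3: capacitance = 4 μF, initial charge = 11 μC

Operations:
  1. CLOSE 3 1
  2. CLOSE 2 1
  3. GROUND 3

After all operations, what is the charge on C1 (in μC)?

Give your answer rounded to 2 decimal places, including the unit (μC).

Initial: C1(4μF, Q=12μC, V=3.00V), C2(2μF, Q=20μC, V=10.00V), C3(4μF, Q=11μC, V=2.75V)
Op 1: CLOSE 3-1: Q_total=23.00, C_total=8.00, V=2.88; Q3=11.50, Q1=11.50; dissipated=0.062
Op 2: CLOSE 2-1: Q_total=31.50, C_total=6.00, V=5.25; Q2=10.50, Q1=21.00; dissipated=33.844
Op 3: GROUND 3: Q3=0; energy lost=16.531
Final charges: Q1=21.00, Q2=10.50, Q3=0.00

Answer: 21.00 μC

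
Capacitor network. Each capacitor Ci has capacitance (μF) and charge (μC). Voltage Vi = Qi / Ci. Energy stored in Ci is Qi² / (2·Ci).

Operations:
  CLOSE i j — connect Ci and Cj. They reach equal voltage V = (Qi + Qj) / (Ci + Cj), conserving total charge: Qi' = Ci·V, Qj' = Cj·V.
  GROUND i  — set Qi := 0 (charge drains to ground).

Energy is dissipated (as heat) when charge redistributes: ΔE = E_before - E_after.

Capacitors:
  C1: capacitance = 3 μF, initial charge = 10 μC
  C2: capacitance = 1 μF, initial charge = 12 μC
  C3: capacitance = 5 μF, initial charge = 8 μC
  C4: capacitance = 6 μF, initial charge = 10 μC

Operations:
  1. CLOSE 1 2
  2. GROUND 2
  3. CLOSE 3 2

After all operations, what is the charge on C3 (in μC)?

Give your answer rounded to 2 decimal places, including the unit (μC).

Initial: C1(3μF, Q=10μC, V=3.33V), C2(1μF, Q=12μC, V=12.00V), C3(5μF, Q=8μC, V=1.60V), C4(6μF, Q=10μC, V=1.67V)
Op 1: CLOSE 1-2: Q_total=22.00, C_total=4.00, V=5.50; Q1=16.50, Q2=5.50; dissipated=28.167
Op 2: GROUND 2: Q2=0; energy lost=15.125
Op 3: CLOSE 3-2: Q_total=8.00, C_total=6.00, V=1.33; Q3=6.67, Q2=1.33; dissipated=1.067
Final charges: Q1=16.50, Q2=1.33, Q3=6.67, Q4=10.00

Answer: 6.67 μC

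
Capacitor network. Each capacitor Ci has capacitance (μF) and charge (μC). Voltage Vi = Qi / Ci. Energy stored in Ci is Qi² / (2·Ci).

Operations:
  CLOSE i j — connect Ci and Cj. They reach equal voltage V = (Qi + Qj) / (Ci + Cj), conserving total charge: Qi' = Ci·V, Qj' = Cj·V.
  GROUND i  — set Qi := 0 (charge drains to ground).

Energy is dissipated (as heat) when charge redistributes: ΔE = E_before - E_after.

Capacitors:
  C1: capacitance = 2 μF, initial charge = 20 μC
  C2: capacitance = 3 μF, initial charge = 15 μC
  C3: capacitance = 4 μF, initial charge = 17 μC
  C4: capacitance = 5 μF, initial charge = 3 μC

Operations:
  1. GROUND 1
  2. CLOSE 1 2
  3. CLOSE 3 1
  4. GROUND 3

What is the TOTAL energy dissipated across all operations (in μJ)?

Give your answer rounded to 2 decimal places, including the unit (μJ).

Answer: 145.43 μJ

Derivation:
Initial: C1(2μF, Q=20μC, V=10.00V), C2(3μF, Q=15μC, V=5.00V), C3(4μF, Q=17μC, V=4.25V), C4(5μF, Q=3μC, V=0.60V)
Op 1: GROUND 1: Q1=0; energy lost=100.000
Op 2: CLOSE 1-2: Q_total=15.00, C_total=5.00, V=3.00; Q1=6.00, Q2=9.00; dissipated=15.000
Op 3: CLOSE 3-1: Q_total=23.00, C_total=6.00, V=3.83; Q3=15.33, Q1=7.67; dissipated=1.042
Op 4: GROUND 3: Q3=0; energy lost=29.389
Total dissipated: 145.431 μJ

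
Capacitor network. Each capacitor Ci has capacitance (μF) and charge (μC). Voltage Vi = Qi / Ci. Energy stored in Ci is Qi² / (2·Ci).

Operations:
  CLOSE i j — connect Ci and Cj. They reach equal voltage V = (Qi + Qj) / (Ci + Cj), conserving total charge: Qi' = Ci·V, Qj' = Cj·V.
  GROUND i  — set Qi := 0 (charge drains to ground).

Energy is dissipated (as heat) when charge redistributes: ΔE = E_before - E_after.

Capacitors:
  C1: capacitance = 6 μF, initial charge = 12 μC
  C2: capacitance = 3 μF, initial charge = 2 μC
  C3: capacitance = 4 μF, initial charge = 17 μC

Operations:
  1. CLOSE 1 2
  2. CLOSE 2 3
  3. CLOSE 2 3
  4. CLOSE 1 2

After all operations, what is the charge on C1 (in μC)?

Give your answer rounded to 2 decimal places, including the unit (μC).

Answer: 12.41 μC

Derivation:
Initial: C1(6μF, Q=12μC, V=2.00V), C2(3μF, Q=2μC, V=0.67V), C3(4μF, Q=17μC, V=4.25V)
Op 1: CLOSE 1-2: Q_total=14.00, C_total=9.00, V=1.56; Q1=9.33, Q2=4.67; dissipated=1.778
Op 2: CLOSE 2-3: Q_total=21.67, C_total=7.00, V=3.10; Q2=9.29, Q3=12.38; dissipated=6.223
Op 3: CLOSE 2-3: Q_total=21.67, C_total=7.00, V=3.10; Q2=9.29, Q3=12.38; dissipated=0.000
Op 4: CLOSE 1-2: Q_total=18.62, C_total=9.00, V=2.07; Q1=12.41, Q2=6.21; dissipated=2.371
Final charges: Q1=12.41, Q2=6.21, Q3=12.38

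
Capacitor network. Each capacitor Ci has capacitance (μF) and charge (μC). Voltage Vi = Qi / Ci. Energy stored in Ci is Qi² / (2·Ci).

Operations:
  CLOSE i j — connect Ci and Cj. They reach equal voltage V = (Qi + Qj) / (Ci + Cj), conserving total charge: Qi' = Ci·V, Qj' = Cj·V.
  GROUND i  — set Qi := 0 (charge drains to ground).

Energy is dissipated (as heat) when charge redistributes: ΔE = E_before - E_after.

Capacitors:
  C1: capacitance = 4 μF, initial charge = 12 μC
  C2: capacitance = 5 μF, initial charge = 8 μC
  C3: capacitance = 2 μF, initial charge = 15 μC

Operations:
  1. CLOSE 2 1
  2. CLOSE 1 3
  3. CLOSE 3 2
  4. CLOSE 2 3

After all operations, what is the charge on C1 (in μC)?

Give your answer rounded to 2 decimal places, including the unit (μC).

Answer: 15.93 μC

Derivation:
Initial: C1(4μF, Q=12μC, V=3.00V), C2(5μF, Q=8μC, V=1.60V), C3(2μF, Q=15μC, V=7.50V)
Op 1: CLOSE 2-1: Q_total=20.00, C_total=9.00, V=2.22; Q2=11.11, Q1=8.89; dissipated=2.178
Op 2: CLOSE 1-3: Q_total=23.89, C_total=6.00, V=3.98; Q1=15.93, Q3=7.96; dissipated=18.570
Op 3: CLOSE 3-2: Q_total=19.07, C_total=7.00, V=2.72; Q3=5.45, Q2=13.62; dissipated=2.211
Op 4: CLOSE 2-3: Q_total=19.07, C_total=7.00, V=2.72; Q2=13.62, Q3=5.45; dissipated=0.000
Final charges: Q1=15.93, Q2=13.62, Q3=5.45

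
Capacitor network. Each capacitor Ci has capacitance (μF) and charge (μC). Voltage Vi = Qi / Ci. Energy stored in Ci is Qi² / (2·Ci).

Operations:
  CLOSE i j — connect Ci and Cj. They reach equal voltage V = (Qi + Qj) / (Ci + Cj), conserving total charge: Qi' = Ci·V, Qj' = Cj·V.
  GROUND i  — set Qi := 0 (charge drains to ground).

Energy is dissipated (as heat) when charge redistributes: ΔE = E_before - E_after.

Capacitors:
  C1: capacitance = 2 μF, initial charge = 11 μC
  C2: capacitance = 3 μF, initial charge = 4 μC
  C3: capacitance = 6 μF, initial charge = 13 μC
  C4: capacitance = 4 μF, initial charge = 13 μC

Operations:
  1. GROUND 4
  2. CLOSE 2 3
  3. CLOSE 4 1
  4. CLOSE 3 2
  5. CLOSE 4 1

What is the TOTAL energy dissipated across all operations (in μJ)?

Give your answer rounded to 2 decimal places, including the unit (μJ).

Answer: 41.99 μJ

Derivation:
Initial: C1(2μF, Q=11μC, V=5.50V), C2(3μF, Q=4μC, V=1.33V), C3(6μF, Q=13μC, V=2.17V), C4(4μF, Q=13μC, V=3.25V)
Op 1: GROUND 4: Q4=0; energy lost=21.125
Op 2: CLOSE 2-3: Q_total=17.00, C_total=9.00, V=1.89; Q2=5.67, Q3=11.33; dissipated=0.694
Op 3: CLOSE 4-1: Q_total=11.00, C_total=6.00, V=1.83; Q4=7.33, Q1=3.67; dissipated=20.167
Op 4: CLOSE 3-2: Q_total=17.00, C_total=9.00, V=1.89; Q3=11.33, Q2=5.67; dissipated=0.000
Op 5: CLOSE 4-1: Q_total=11.00, C_total=6.00, V=1.83; Q4=7.33, Q1=3.67; dissipated=0.000
Total dissipated: 41.986 μJ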